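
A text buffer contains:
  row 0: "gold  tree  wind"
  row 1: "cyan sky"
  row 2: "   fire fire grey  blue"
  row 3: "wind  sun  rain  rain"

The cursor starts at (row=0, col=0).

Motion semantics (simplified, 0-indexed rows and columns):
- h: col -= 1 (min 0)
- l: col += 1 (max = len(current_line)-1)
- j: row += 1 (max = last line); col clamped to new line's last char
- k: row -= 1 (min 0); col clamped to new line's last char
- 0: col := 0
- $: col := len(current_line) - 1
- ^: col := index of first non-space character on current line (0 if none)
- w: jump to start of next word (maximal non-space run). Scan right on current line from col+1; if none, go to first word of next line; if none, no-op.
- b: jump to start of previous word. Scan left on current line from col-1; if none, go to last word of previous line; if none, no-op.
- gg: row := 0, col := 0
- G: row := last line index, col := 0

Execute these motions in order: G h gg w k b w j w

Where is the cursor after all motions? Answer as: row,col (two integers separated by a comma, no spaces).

After 1 (G): row=3 col=0 char='w'
After 2 (h): row=3 col=0 char='w'
After 3 (gg): row=0 col=0 char='g'
After 4 (w): row=0 col=6 char='t'
After 5 (k): row=0 col=6 char='t'
After 6 (b): row=0 col=0 char='g'
After 7 (w): row=0 col=6 char='t'
After 8 (j): row=1 col=6 char='k'
After 9 (w): row=2 col=3 char='f'

Answer: 2,3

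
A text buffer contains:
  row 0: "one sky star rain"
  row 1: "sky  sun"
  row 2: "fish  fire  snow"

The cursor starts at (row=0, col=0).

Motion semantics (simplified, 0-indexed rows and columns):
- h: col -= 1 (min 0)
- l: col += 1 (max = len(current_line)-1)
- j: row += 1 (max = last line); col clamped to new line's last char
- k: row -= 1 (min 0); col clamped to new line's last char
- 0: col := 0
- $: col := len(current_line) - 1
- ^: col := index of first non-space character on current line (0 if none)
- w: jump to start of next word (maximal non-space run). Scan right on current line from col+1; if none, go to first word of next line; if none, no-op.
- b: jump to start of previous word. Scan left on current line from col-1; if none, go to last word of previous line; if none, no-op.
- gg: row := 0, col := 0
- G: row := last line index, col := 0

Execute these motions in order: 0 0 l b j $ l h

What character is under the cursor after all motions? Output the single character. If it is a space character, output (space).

After 1 (0): row=0 col=0 char='o'
After 2 (0): row=0 col=0 char='o'
After 3 (l): row=0 col=1 char='n'
After 4 (b): row=0 col=0 char='o'
After 5 (j): row=1 col=0 char='s'
After 6 ($): row=1 col=7 char='n'
After 7 (l): row=1 col=7 char='n'
After 8 (h): row=1 col=6 char='u'

Answer: u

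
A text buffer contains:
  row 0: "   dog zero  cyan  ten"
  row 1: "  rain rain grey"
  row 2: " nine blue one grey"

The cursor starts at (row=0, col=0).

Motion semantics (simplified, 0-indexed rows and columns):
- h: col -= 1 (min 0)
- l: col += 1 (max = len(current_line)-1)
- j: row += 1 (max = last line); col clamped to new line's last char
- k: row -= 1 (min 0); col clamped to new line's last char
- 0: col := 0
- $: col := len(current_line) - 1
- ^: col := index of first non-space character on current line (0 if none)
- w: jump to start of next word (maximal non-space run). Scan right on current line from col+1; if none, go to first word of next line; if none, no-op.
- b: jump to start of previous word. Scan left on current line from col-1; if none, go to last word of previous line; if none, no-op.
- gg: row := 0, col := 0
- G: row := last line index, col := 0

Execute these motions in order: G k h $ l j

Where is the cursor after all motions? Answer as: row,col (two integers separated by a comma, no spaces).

After 1 (G): row=2 col=0 char='_'
After 2 (k): row=1 col=0 char='_'
After 3 (h): row=1 col=0 char='_'
After 4 ($): row=1 col=15 char='y'
After 5 (l): row=1 col=15 char='y'
After 6 (j): row=2 col=15 char='g'

Answer: 2,15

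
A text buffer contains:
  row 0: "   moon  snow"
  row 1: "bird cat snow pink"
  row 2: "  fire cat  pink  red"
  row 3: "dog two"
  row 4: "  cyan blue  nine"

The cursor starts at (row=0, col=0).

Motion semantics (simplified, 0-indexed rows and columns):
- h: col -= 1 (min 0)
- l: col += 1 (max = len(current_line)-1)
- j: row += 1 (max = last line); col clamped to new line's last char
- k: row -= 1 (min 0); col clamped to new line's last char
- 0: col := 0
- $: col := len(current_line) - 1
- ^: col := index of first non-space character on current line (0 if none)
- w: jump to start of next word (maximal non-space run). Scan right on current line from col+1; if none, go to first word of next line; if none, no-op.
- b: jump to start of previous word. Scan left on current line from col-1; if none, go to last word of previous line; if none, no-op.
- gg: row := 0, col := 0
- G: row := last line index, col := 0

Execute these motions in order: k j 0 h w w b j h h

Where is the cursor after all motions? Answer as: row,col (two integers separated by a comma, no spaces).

Answer: 2,3

Derivation:
After 1 (k): row=0 col=0 char='_'
After 2 (j): row=1 col=0 char='b'
After 3 (0): row=1 col=0 char='b'
After 4 (h): row=1 col=0 char='b'
After 5 (w): row=1 col=5 char='c'
After 6 (w): row=1 col=9 char='s'
After 7 (b): row=1 col=5 char='c'
After 8 (j): row=2 col=5 char='e'
After 9 (h): row=2 col=4 char='r'
After 10 (h): row=2 col=3 char='i'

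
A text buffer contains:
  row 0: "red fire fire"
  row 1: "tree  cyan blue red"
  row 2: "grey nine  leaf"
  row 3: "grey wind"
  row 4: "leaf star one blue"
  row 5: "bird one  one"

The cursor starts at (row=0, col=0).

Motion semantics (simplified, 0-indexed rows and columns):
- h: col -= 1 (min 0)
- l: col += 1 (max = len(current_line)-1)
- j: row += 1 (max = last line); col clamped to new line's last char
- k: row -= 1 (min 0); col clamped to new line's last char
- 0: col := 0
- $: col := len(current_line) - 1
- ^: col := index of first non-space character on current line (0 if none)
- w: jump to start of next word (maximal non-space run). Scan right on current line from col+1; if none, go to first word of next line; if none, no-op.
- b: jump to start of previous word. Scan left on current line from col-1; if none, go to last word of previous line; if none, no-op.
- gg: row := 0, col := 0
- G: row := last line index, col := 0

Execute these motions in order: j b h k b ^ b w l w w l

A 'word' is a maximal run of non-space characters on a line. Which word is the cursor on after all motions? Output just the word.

Answer: tree

Derivation:
After 1 (j): row=1 col=0 char='t'
After 2 (b): row=0 col=9 char='f'
After 3 (h): row=0 col=8 char='_'
After 4 (k): row=0 col=8 char='_'
After 5 (b): row=0 col=4 char='f'
After 6 (^): row=0 col=0 char='r'
After 7 (b): row=0 col=0 char='r'
After 8 (w): row=0 col=4 char='f'
After 9 (l): row=0 col=5 char='i'
After 10 (w): row=0 col=9 char='f'
After 11 (w): row=1 col=0 char='t'
After 12 (l): row=1 col=1 char='r'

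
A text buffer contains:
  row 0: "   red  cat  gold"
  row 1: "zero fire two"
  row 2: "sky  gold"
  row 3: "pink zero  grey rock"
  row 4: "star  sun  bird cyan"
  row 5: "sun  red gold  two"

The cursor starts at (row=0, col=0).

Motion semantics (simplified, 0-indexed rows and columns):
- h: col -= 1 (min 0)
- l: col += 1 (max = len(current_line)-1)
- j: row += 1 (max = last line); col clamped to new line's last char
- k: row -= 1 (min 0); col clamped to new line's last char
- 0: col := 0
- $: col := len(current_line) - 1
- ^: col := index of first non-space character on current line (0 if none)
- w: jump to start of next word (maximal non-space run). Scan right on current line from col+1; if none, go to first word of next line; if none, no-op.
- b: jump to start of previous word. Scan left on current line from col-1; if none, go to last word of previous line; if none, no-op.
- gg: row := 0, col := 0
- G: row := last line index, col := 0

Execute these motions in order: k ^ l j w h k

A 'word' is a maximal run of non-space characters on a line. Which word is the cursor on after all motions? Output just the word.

After 1 (k): row=0 col=0 char='_'
After 2 (^): row=0 col=3 char='r'
After 3 (l): row=0 col=4 char='e'
After 4 (j): row=1 col=4 char='_'
After 5 (w): row=1 col=5 char='f'
After 6 (h): row=1 col=4 char='_'
After 7 (k): row=0 col=4 char='e'

Answer: red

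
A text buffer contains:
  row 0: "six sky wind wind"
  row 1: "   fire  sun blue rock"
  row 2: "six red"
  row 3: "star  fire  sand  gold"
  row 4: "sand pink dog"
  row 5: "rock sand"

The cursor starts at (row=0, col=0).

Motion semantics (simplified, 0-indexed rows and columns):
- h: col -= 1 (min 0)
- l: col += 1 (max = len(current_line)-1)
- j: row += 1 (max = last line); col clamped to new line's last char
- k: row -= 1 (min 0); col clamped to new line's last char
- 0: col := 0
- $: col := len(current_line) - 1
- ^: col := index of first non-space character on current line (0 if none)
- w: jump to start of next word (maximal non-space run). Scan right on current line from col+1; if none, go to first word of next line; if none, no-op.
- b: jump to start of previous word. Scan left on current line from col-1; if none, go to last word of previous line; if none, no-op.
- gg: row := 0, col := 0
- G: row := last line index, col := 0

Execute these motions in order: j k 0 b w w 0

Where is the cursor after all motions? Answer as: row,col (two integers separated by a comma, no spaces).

Answer: 0,0

Derivation:
After 1 (j): row=1 col=0 char='_'
After 2 (k): row=0 col=0 char='s'
After 3 (0): row=0 col=0 char='s'
After 4 (b): row=0 col=0 char='s'
After 5 (w): row=0 col=4 char='s'
After 6 (w): row=0 col=8 char='w'
After 7 (0): row=0 col=0 char='s'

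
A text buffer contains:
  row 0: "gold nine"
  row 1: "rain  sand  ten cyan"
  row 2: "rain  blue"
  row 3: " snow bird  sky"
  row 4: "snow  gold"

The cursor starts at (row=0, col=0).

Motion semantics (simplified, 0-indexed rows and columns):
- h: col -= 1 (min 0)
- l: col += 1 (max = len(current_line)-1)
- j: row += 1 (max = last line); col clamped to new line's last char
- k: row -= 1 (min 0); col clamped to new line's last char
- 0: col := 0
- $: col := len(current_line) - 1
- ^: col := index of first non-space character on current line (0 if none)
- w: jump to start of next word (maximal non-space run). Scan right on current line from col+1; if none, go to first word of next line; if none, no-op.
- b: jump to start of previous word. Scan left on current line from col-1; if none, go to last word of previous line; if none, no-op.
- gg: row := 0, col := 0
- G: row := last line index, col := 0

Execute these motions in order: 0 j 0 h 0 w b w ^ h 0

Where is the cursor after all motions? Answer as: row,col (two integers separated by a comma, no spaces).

After 1 (0): row=0 col=0 char='g'
After 2 (j): row=1 col=0 char='r'
After 3 (0): row=1 col=0 char='r'
After 4 (h): row=1 col=0 char='r'
After 5 (0): row=1 col=0 char='r'
After 6 (w): row=1 col=6 char='s'
After 7 (b): row=1 col=0 char='r'
After 8 (w): row=1 col=6 char='s'
After 9 (^): row=1 col=0 char='r'
After 10 (h): row=1 col=0 char='r'
After 11 (0): row=1 col=0 char='r'

Answer: 1,0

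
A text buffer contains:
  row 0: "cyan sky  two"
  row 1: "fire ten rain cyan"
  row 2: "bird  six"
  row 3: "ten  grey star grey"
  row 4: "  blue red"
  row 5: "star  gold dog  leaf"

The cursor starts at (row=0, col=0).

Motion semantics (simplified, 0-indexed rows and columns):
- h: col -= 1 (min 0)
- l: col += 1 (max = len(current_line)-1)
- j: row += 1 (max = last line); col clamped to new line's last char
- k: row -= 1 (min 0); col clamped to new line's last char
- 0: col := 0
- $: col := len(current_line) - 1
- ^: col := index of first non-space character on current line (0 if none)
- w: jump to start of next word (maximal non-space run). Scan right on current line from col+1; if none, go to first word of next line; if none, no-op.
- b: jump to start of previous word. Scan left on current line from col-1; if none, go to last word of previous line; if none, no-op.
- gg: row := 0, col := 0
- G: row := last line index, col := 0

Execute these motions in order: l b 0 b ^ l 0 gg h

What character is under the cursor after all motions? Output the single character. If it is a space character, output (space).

Answer: c

Derivation:
After 1 (l): row=0 col=1 char='y'
After 2 (b): row=0 col=0 char='c'
After 3 (0): row=0 col=0 char='c'
After 4 (b): row=0 col=0 char='c'
After 5 (^): row=0 col=0 char='c'
After 6 (l): row=0 col=1 char='y'
After 7 (0): row=0 col=0 char='c'
After 8 (gg): row=0 col=0 char='c'
After 9 (h): row=0 col=0 char='c'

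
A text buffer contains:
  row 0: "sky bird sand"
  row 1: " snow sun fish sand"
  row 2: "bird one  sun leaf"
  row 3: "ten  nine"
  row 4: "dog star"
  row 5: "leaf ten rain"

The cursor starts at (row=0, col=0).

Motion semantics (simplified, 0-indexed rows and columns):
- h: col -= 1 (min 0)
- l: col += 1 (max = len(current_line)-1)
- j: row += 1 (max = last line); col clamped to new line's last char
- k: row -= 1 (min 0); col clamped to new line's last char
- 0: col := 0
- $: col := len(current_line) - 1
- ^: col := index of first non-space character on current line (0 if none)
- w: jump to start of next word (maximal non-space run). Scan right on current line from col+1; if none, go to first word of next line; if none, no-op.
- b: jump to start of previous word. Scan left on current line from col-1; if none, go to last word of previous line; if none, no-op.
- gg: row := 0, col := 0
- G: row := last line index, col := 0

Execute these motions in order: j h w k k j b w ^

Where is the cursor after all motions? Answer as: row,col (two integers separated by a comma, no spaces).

After 1 (j): row=1 col=0 char='_'
After 2 (h): row=1 col=0 char='_'
After 3 (w): row=1 col=1 char='s'
After 4 (k): row=0 col=1 char='k'
After 5 (k): row=0 col=1 char='k'
After 6 (j): row=1 col=1 char='s'
After 7 (b): row=0 col=9 char='s'
After 8 (w): row=1 col=1 char='s'
After 9 (^): row=1 col=1 char='s'

Answer: 1,1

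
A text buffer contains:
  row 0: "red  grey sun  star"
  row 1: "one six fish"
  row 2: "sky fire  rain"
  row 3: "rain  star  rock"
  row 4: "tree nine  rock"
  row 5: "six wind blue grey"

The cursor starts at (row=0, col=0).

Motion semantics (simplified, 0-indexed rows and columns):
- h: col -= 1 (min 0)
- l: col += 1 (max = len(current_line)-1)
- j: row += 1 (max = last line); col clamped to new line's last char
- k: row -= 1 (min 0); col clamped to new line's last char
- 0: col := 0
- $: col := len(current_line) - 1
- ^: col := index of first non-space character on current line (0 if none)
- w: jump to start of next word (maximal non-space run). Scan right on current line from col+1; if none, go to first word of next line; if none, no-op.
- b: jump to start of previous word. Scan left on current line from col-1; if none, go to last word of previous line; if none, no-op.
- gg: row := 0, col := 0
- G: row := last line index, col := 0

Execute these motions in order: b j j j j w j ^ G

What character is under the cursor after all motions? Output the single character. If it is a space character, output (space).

After 1 (b): row=0 col=0 char='r'
After 2 (j): row=1 col=0 char='o'
After 3 (j): row=2 col=0 char='s'
After 4 (j): row=3 col=0 char='r'
After 5 (j): row=4 col=0 char='t'
After 6 (w): row=4 col=5 char='n'
After 7 (j): row=5 col=5 char='i'
After 8 (^): row=5 col=0 char='s'
After 9 (G): row=5 col=0 char='s'

Answer: s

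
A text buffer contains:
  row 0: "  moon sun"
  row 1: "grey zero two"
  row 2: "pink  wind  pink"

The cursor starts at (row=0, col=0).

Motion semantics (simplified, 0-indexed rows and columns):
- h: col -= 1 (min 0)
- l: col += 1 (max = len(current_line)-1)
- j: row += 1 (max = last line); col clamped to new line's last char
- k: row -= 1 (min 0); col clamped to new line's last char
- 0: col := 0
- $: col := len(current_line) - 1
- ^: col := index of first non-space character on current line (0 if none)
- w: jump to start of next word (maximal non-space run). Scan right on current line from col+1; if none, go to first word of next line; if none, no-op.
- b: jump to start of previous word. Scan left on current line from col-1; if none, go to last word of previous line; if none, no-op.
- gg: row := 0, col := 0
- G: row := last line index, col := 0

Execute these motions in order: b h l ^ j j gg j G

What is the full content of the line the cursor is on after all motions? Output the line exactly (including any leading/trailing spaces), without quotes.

Answer: pink  wind  pink

Derivation:
After 1 (b): row=0 col=0 char='_'
After 2 (h): row=0 col=0 char='_'
After 3 (l): row=0 col=1 char='_'
After 4 (^): row=0 col=2 char='m'
After 5 (j): row=1 col=2 char='e'
After 6 (j): row=2 col=2 char='n'
After 7 (gg): row=0 col=0 char='_'
After 8 (j): row=1 col=0 char='g'
After 9 (G): row=2 col=0 char='p'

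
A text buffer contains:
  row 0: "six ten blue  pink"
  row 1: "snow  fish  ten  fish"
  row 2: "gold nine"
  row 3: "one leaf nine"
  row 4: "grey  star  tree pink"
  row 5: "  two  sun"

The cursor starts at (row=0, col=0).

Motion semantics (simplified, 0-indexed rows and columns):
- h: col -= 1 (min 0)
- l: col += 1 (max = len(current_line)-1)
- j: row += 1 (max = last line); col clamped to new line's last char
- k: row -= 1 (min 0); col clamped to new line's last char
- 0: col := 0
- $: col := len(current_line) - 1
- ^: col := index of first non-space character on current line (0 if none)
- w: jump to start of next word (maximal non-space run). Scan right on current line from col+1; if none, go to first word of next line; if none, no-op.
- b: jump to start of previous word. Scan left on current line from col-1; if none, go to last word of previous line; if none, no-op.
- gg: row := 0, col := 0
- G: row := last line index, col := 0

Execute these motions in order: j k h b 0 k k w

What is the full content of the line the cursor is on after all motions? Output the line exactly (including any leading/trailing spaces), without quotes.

Answer: six ten blue  pink

Derivation:
After 1 (j): row=1 col=0 char='s'
After 2 (k): row=0 col=0 char='s'
After 3 (h): row=0 col=0 char='s'
After 4 (b): row=0 col=0 char='s'
After 5 (0): row=0 col=0 char='s'
After 6 (k): row=0 col=0 char='s'
After 7 (k): row=0 col=0 char='s'
After 8 (w): row=0 col=4 char='t'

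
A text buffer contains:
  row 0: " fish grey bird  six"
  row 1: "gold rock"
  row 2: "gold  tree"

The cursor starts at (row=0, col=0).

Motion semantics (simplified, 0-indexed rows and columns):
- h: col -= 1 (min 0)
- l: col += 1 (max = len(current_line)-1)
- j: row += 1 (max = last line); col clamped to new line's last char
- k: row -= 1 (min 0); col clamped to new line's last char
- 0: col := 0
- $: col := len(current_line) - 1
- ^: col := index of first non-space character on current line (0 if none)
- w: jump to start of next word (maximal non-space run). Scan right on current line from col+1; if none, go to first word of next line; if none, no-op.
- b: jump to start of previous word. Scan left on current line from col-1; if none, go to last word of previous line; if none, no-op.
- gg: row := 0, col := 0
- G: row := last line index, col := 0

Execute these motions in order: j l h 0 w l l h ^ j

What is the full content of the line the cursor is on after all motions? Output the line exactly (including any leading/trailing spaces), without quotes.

After 1 (j): row=1 col=0 char='g'
After 2 (l): row=1 col=1 char='o'
After 3 (h): row=1 col=0 char='g'
After 4 (0): row=1 col=0 char='g'
After 5 (w): row=1 col=5 char='r'
After 6 (l): row=1 col=6 char='o'
After 7 (l): row=1 col=7 char='c'
After 8 (h): row=1 col=6 char='o'
After 9 (^): row=1 col=0 char='g'
After 10 (j): row=2 col=0 char='g'

Answer: gold  tree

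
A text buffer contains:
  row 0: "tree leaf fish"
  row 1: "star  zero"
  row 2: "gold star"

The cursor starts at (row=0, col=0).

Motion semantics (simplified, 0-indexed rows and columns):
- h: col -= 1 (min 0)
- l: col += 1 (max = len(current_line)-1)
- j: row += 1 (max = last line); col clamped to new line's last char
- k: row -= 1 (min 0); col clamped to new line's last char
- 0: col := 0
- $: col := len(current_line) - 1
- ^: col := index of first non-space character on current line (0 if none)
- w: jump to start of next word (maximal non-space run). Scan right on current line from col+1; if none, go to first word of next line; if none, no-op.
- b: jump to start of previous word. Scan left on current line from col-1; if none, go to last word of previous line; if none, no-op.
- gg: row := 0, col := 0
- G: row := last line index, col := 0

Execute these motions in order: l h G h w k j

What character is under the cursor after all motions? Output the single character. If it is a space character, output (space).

After 1 (l): row=0 col=1 char='r'
After 2 (h): row=0 col=0 char='t'
After 3 (G): row=2 col=0 char='g'
After 4 (h): row=2 col=0 char='g'
After 5 (w): row=2 col=5 char='s'
After 6 (k): row=1 col=5 char='_'
After 7 (j): row=2 col=5 char='s'

Answer: s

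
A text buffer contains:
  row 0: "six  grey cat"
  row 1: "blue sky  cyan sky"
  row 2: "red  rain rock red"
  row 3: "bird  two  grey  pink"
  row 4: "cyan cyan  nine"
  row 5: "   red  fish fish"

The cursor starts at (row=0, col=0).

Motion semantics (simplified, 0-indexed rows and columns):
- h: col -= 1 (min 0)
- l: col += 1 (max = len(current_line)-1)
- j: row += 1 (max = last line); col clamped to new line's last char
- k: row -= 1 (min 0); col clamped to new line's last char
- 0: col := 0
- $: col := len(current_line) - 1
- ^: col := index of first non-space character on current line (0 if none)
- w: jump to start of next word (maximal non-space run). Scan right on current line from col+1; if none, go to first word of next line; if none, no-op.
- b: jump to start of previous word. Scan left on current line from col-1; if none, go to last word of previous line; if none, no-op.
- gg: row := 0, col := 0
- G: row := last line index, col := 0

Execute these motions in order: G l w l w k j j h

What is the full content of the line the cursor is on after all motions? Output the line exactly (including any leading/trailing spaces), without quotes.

After 1 (G): row=5 col=0 char='_'
After 2 (l): row=5 col=1 char='_'
After 3 (w): row=5 col=3 char='r'
After 4 (l): row=5 col=4 char='e'
After 5 (w): row=5 col=8 char='f'
After 6 (k): row=4 col=8 char='n'
After 7 (j): row=5 col=8 char='f'
After 8 (j): row=5 col=8 char='f'
After 9 (h): row=5 col=7 char='_'

Answer:    red  fish fish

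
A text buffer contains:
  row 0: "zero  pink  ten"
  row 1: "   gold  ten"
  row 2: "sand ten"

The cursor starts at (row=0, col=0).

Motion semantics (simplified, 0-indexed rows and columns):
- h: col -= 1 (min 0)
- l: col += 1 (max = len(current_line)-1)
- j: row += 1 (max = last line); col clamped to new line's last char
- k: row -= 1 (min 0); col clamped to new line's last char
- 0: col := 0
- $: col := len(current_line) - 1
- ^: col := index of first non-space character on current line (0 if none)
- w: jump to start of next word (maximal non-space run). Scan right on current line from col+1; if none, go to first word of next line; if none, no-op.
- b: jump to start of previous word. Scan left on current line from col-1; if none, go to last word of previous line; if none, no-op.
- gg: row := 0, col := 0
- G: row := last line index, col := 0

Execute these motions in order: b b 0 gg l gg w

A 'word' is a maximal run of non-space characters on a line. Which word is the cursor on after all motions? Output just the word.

Answer: pink

Derivation:
After 1 (b): row=0 col=0 char='z'
After 2 (b): row=0 col=0 char='z'
After 3 (0): row=0 col=0 char='z'
After 4 (gg): row=0 col=0 char='z'
After 5 (l): row=0 col=1 char='e'
After 6 (gg): row=0 col=0 char='z'
After 7 (w): row=0 col=6 char='p'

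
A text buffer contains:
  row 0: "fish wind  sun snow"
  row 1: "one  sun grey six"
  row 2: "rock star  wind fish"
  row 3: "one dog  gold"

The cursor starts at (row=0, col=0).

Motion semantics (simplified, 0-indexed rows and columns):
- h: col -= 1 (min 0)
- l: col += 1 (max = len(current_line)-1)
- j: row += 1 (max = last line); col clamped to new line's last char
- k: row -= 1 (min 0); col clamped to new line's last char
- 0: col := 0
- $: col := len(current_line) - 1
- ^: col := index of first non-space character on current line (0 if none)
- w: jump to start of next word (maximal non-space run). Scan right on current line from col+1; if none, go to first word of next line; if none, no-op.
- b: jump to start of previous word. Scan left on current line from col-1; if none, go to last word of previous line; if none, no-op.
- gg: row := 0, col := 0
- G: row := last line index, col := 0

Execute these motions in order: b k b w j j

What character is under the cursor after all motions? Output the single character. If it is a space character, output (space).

After 1 (b): row=0 col=0 char='f'
After 2 (k): row=0 col=0 char='f'
After 3 (b): row=0 col=0 char='f'
After 4 (w): row=0 col=5 char='w'
After 5 (j): row=1 col=5 char='s'
After 6 (j): row=2 col=5 char='s'

Answer: s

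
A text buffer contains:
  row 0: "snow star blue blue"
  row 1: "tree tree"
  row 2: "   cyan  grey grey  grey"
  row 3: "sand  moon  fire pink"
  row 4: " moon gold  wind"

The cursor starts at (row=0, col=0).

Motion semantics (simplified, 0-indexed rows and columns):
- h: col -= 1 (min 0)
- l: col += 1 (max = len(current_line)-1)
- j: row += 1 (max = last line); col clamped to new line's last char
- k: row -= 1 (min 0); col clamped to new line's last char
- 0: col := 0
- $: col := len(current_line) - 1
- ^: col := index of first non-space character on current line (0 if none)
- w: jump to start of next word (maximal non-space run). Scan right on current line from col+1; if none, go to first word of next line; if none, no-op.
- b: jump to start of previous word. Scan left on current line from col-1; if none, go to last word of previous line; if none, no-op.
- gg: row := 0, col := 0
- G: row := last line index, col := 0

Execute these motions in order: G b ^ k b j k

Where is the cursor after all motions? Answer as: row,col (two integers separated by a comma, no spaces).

Answer: 1,5

Derivation:
After 1 (G): row=4 col=0 char='_'
After 2 (b): row=3 col=17 char='p'
After 3 (^): row=3 col=0 char='s'
After 4 (k): row=2 col=0 char='_'
After 5 (b): row=1 col=5 char='t'
After 6 (j): row=2 col=5 char='a'
After 7 (k): row=1 col=5 char='t'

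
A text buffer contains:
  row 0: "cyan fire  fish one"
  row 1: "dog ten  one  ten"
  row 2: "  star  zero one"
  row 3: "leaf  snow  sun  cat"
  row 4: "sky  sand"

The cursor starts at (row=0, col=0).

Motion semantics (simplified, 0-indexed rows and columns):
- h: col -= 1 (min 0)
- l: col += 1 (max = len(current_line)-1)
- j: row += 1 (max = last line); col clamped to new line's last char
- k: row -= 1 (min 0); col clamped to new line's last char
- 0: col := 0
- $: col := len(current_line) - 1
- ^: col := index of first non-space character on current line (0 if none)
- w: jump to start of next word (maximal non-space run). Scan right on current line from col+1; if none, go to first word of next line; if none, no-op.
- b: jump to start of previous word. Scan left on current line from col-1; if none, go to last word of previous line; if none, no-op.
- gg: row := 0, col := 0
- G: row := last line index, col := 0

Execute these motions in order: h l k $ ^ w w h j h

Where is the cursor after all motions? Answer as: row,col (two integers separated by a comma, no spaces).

Answer: 1,9

Derivation:
After 1 (h): row=0 col=0 char='c'
After 2 (l): row=0 col=1 char='y'
After 3 (k): row=0 col=1 char='y'
After 4 ($): row=0 col=18 char='e'
After 5 (^): row=0 col=0 char='c'
After 6 (w): row=0 col=5 char='f'
After 7 (w): row=0 col=11 char='f'
After 8 (h): row=0 col=10 char='_'
After 9 (j): row=1 col=10 char='n'
After 10 (h): row=1 col=9 char='o'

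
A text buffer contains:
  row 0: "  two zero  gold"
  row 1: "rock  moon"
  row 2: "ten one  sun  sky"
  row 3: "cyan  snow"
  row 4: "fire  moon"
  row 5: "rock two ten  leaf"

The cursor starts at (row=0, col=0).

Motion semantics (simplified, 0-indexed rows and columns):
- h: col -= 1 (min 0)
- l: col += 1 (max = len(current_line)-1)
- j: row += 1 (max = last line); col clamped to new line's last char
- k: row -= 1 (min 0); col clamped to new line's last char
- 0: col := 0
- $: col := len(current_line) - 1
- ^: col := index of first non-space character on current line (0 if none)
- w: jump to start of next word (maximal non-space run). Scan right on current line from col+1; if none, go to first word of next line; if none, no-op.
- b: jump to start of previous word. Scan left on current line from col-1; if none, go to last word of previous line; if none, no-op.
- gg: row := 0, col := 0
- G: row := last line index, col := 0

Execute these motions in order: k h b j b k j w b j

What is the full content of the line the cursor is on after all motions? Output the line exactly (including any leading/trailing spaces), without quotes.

Answer: ten one  sun  sky

Derivation:
After 1 (k): row=0 col=0 char='_'
After 2 (h): row=0 col=0 char='_'
After 3 (b): row=0 col=0 char='_'
After 4 (j): row=1 col=0 char='r'
After 5 (b): row=0 col=12 char='g'
After 6 (k): row=0 col=12 char='g'
After 7 (j): row=1 col=9 char='n'
After 8 (w): row=2 col=0 char='t'
After 9 (b): row=1 col=6 char='m'
After 10 (j): row=2 col=6 char='e'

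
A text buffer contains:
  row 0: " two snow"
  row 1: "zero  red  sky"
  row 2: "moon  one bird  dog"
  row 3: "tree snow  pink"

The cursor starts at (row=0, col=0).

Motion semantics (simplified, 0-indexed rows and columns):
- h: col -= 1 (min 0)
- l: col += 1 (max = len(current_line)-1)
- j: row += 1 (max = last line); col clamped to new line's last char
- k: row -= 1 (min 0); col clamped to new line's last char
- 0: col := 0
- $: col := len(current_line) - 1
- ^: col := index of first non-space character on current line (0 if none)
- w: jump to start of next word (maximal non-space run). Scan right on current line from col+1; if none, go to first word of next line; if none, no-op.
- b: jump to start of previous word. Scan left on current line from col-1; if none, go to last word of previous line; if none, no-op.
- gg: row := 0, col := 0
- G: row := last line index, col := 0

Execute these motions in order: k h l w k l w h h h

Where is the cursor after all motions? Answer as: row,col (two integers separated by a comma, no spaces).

After 1 (k): row=0 col=0 char='_'
After 2 (h): row=0 col=0 char='_'
After 3 (l): row=0 col=1 char='t'
After 4 (w): row=0 col=5 char='s'
After 5 (k): row=0 col=5 char='s'
After 6 (l): row=0 col=6 char='n'
After 7 (w): row=1 col=0 char='z'
After 8 (h): row=1 col=0 char='z'
After 9 (h): row=1 col=0 char='z'
After 10 (h): row=1 col=0 char='z'

Answer: 1,0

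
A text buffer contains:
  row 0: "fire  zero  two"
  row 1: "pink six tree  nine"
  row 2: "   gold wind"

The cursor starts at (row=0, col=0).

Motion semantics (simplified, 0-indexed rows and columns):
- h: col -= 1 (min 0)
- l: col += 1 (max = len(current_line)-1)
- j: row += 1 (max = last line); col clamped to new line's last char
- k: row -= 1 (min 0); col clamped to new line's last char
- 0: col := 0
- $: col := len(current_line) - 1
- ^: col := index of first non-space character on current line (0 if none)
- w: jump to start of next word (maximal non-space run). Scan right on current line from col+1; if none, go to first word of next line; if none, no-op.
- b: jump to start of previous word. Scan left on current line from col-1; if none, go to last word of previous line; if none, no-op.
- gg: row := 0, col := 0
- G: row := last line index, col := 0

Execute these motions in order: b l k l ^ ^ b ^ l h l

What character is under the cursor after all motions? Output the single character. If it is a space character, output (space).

Answer: i

Derivation:
After 1 (b): row=0 col=0 char='f'
After 2 (l): row=0 col=1 char='i'
After 3 (k): row=0 col=1 char='i'
After 4 (l): row=0 col=2 char='r'
After 5 (^): row=0 col=0 char='f'
After 6 (^): row=0 col=0 char='f'
After 7 (b): row=0 col=0 char='f'
After 8 (^): row=0 col=0 char='f'
After 9 (l): row=0 col=1 char='i'
After 10 (h): row=0 col=0 char='f'
After 11 (l): row=0 col=1 char='i'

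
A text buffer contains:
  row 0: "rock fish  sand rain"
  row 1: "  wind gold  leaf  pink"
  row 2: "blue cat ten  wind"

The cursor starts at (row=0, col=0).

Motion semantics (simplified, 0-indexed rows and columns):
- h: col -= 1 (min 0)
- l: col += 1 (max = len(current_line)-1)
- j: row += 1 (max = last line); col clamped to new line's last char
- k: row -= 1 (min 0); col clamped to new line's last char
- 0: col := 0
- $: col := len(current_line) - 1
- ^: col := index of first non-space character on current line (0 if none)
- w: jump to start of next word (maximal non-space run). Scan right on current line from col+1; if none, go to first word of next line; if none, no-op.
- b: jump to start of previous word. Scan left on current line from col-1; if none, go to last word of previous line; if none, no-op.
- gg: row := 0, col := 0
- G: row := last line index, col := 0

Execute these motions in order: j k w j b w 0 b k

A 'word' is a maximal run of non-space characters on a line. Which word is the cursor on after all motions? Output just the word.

After 1 (j): row=1 col=0 char='_'
After 2 (k): row=0 col=0 char='r'
After 3 (w): row=0 col=5 char='f'
After 4 (j): row=1 col=5 char='d'
After 5 (b): row=1 col=2 char='w'
After 6 (w): row=1 col=7 char='g'
After 7 (0): row=1 col=0 char='_'
After 8 (b): row=0 col=16 char='r'
After 9 (k): row=0 col=16 char='r'

Answer: rain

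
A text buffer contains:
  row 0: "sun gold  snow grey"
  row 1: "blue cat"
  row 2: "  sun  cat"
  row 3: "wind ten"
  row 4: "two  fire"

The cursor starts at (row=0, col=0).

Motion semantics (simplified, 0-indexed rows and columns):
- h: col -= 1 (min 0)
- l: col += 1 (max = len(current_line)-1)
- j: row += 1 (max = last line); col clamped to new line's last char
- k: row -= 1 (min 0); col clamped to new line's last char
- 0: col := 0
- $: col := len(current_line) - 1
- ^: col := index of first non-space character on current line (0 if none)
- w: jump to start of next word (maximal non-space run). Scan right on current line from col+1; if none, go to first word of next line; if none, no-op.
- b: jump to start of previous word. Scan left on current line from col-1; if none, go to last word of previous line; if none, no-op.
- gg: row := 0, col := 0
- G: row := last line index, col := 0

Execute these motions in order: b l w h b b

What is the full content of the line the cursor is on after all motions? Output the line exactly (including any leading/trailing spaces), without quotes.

Answer: sun gold  snow grey

Derivation:
After 1 (b): row=0 col=0 char='s'
After 2 (l): row=0 col=1 char='u'
After 3 (w): row=0 col=4 char='g'
After 4 (h): row=0 col=3 char='_'
After 5 (b): row=0 col=0 char='s'
After 6 (b): row=0 col=0 char='s'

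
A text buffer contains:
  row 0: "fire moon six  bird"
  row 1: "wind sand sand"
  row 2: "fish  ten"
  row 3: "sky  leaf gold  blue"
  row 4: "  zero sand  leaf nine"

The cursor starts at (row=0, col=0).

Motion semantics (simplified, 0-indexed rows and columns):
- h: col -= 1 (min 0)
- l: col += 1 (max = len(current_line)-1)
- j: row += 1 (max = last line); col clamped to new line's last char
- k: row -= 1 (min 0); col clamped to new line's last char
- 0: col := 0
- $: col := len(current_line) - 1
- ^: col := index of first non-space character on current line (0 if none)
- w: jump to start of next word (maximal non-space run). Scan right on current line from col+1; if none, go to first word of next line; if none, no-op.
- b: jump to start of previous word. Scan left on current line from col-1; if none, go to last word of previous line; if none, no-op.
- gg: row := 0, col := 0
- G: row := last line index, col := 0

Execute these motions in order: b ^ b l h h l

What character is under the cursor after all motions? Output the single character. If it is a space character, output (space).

Answer: i

Derivation:
After 1 (b): row=0 col=0 char='f'
After 2 (^): row=0 col=0 char='f'
After 3 (b): row=0 col=0 char='f'
After 4 (l): row=0 col=1 char='i'
After 5 (h): row=0 col=0 char='f'
After 6 (h): row=0 col=0 char='f'
After 7 (l): row=0 col=1 char='i'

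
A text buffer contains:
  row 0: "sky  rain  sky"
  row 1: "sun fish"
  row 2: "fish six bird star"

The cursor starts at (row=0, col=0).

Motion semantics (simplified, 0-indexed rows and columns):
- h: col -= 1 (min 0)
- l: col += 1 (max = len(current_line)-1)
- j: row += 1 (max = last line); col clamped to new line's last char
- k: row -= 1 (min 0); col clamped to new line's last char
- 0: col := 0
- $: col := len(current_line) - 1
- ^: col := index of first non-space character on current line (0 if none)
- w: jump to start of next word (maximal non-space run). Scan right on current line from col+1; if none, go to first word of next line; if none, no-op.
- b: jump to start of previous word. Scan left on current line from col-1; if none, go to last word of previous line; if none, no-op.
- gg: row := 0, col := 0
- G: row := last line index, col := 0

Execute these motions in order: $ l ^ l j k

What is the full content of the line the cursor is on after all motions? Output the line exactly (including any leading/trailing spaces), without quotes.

Answer: sky  rain  sky

Derivation:
After 1 ($): row=0 col=13 char='y'
After 2 (l): row=0 col=13 char='y'
After 3 (^): row=0 col=0 char='s'
After 4 (l): row=0 col=1 char='k'
After 5 (j): row=1 col=1 char='u'
After 6 (k): row=0 col=1 char='k'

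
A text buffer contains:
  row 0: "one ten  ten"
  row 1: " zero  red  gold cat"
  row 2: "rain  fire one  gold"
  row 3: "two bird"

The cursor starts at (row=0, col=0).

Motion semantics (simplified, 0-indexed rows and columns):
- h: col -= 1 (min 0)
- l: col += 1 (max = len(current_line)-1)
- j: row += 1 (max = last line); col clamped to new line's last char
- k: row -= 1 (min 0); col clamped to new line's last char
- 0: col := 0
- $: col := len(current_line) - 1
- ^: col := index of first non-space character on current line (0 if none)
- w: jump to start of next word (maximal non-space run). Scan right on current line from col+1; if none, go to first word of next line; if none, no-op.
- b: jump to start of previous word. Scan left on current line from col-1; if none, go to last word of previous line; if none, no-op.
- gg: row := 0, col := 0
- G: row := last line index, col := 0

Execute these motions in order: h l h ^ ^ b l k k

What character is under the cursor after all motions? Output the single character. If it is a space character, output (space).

Answer: n

Derivation:
After 1 (h): row=0 col=0 char='o'
After 2 (l): row=0 col=1 char='n'
After 3 (h): row=0 col=0 char='o'
After 4 (^): row=0 col=0 char='o'
After 5 (^): row=0 col=0 char='o'
After 6 (b): row=0 col=0 char='o'
After 7 (l): row=0 col=1 char='n'
After 8 (k): row=0 col=1 char='n'
After 9 (k): row=0 col=1 char='n'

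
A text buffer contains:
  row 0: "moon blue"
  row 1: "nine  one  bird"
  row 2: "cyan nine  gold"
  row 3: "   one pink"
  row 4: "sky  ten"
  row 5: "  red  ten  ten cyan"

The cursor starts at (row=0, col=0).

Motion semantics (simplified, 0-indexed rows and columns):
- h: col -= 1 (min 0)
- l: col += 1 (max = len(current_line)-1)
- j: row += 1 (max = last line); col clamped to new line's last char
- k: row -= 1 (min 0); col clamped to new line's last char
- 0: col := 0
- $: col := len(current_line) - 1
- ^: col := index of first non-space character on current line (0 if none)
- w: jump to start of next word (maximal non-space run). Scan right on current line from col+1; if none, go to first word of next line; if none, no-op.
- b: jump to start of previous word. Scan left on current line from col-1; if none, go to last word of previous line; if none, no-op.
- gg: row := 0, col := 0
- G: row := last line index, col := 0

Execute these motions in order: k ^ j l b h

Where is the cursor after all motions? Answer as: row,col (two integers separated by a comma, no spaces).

After 1 (k): row=0 col=0 char='m'
After 2 (^): row=0 col=0 char='m'
After 3 (j): row=1 col=0 char='n'
After 4 (l): row=1 col=1 char='i'
After 5 (b): row=1 col=0 char='n'
After 6 (h): row=1 col=0 char='n'

Answer: 1,0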